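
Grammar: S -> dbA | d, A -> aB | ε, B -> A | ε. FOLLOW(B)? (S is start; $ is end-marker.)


$ ∈ FOLLOW(S). For each A -> αBβ: add FIRST(β)\{ε} to FOLLOW(B); if β nullable, add FOLLOW(A).
FOLLOW(B) = {$}


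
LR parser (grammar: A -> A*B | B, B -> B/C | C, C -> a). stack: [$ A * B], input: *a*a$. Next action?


handle 'A*B' on top; lookahead ∈ FOLLOW(A) = {*, $}
Action: reduce (A -> A*B)


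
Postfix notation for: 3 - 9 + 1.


Left to right (same or higher precedence on left)
Postfix: 3 9 - 1 +


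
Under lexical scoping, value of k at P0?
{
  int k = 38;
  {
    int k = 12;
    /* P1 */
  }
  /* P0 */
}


k declared in the same block as P0
k = 38


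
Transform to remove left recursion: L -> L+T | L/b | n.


Left-recursive alternatives: L+T, L/b; non-recursive: n
Introduce L': L -> nL', L' -> +TL' | /bL' | ε


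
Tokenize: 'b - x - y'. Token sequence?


Scan left to right, longest-match per lexeme
Tokens: ID(b), OP(-), ID(x), OP(-), ID(y)


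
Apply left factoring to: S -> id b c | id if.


Common prefix: 'id'
Factored: S -> id S', S' -> b c | if


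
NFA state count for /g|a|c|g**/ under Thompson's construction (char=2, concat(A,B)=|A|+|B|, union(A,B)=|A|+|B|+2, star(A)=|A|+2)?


Syntax tree has 4 char leaf(s), 3 union(s), 2 star(s)
chars contribute 4×2 = 8; each union adds +2; each star adds +2
Total: 8 + 6 + 4 = 18 states


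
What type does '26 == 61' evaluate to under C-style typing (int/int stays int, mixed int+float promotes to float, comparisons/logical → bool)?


Operand types: int == int
Rule: comparison yields bool
Result type: bool


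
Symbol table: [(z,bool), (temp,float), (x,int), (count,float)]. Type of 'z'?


Lookup 'z' → type bool


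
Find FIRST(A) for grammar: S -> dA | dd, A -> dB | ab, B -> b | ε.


Per alternative of A: FIRST(dB) = {d}; FIRST(ab) = {a}
FIRST(A) = {a, d}


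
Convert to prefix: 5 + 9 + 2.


left-to-right (same/higher precedence on left): tree is (+ (+ 5 9) 2)
Prefix: + + 5 9 2


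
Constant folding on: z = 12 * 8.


12 * 8 = 96 at compile time
Optimized: z = 96


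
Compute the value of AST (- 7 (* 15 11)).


Evaluate inner: (* 15 11) = 165
Evaluate root: (- 7 165) = -158
Result: -158


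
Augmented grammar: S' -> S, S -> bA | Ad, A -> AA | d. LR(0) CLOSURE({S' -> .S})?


Start: S' -> .S
For each item with dot before a nonterminal B, add B -> .γ for every B-production
Closure: [S' -> .S, S -> .bA, S -> .Ad, A -> .AA, A -> .d]


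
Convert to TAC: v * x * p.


Break into single-operator statements:
t1 = v * x
t2 = t1 * p


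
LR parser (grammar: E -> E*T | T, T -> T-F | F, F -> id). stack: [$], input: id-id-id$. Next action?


no handle on stack; shift 'id'
Action: shift


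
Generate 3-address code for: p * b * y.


Break into single-operator statements:
t1 = p * b
t2 = t1 * y


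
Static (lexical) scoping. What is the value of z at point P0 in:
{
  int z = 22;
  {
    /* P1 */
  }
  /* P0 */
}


z declared in the same block as P0
z = 22


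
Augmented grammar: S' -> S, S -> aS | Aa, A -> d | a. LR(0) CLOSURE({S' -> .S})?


Start: S' -> .S
For each item with dot before a nonterminal B, add B -> .γ for every B-production
Closure: [S' -> .S, S -> .aS, S -> .Aa, A -> .d, A -> .a]


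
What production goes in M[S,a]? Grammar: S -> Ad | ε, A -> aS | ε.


For [S, a]: 'a' ∈ FIRST(Ad)
Entry: S -> Ad


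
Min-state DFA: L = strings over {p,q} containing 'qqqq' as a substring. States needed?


KMP-style automaton: 4 progress states + 1 absorbing accept = 5
Minimal DFA: 5 states


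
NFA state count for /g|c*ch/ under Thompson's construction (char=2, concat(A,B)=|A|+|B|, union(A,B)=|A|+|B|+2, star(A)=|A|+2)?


Syntax tree has 4 char leaf(s), 1 union(s), 1 star(s)
chars contribute 4×2 = 8; each union adds +2; each star adds +2
Total: 8 + 2 + 2 = 12 states


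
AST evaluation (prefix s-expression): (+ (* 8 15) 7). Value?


Evaluate inner: (* 8 15) = 120
Evaluate root: (+ 120 7) = 127
Result: 127


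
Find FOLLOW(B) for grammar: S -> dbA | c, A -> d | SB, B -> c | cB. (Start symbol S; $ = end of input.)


$ ∈ FOLLOW(S). For each A -> αBβ: add FIRST(β)\{ε} to FOLLOW(B); if β nullable, add FOLLOW(A).
FOLLOW(B) = {$, c}


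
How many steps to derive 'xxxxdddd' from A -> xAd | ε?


Derivation: A => xAd => xxAdd => xxxAddd => xxxxAdddd => xxxxdddd
Steps: 5


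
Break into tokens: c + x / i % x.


Scan left to right, longest-match per lexeme
Tokens: ID(c), OP(+), ID(x), OP(/), ID(i), OP(%), ID(x)


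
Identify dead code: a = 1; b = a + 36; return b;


a is read by b's definition; b is returned
No dead code


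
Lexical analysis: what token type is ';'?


Pattern: delimiter/punctuation
Type: PUNCTUATION


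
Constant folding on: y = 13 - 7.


13 - 7 = 6 at compile time
Optimized: y = 6


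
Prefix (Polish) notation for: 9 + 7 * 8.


'*' binds tighter: tree is (+ 9 (* 7 8))
Prefix: + 9 * 7 8


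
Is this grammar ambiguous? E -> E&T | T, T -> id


precedence layered via separate nonterminal T: deterministic
Unambiguous


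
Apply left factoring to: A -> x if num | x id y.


Common prefix: 'x'
Factored: A -> x A', A' -> if num | id y


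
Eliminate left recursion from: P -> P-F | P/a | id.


Left-recursive alternatives: P-F, P/a; non-recursive: id
Introduce P': P -> idP', P' -> -FP' | /aP' | ε


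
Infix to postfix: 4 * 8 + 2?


Left to right (same or higher precedence on left)
Postfix: 4 8 * 2 +


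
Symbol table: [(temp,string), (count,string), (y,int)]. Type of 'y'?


Lookup 'y' → type int


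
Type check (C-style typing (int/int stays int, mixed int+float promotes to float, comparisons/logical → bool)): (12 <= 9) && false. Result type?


Operand types: bool && bool
Rule: logical operators take bool operands and yield bool
Result type: bool


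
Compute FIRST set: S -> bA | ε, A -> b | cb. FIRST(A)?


Per alternative of A: FIRST(b) = {b}; FIRST(cb) = {c}
FIRST(A) = {b, c}


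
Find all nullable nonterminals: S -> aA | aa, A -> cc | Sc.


A nonterminal is nullable iff some alternative derives ε (directly, or every symbol in it is nullable)
Nullable: {}


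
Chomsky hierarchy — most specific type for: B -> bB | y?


Right-linear: every RHS is a terminal or a terminal followed by one nonterminal
Classification: Type 3 (Regular)


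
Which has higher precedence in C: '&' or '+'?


'+' is additive (level 9); '&' is bitwise AND (level 5)
Higher level binds tighter
'+' has higher precedence than '&'


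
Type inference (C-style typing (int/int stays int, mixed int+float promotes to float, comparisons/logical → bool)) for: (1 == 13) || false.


Operand types: bool || bool
Rule: logical operators take bool operands and yield bool
Result type: bool


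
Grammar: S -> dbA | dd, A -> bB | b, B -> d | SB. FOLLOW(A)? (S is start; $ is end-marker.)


$ ∈ FOLLOW(S). For each A -> αBβ: add FIRST(β)\{ε} to FOLLOW(B); if β nullable, add FOLLOW(A).
FOLLOW(A) = {$, d}


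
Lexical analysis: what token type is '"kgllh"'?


Pattern: double-quoted sequence
Type: STRING_LITERAL


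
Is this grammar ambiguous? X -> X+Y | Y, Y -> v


precedence layered via separate nonterminal Y: deterministic
Unambiguous


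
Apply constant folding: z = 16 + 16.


16 + 16 = 32 at compile time
Optimized: z = 32


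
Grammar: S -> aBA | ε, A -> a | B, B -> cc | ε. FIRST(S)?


Per alternative of S: FIRST(aBA) = {a}; FIRST(ε) = {ε}
FIRST(S) = {a, ε}


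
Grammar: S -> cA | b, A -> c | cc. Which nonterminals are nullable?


A nonterminal is nullable iff some alternative derives ε (directly, or every symbol in it is nullable)
Nullable: {}


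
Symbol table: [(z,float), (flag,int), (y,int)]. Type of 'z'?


Lookup 'z' → type float


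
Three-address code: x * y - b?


Break into single-operator statements:
t1 = x * y
t2 = t1 - b


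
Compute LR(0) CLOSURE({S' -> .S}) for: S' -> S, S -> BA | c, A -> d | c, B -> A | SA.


Start: S' -> .S
For each item with dot before a nonterminal B, add B -> .γ for every B-production
Closure: [S' -> .S, S -> .BA, S -> .c, B -> .A, B -> .SA, A -> .d, A -> .c]


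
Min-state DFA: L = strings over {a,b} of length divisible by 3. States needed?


Track length mod 3: states 0..2, accept at 0
Minimal DFA: 3 states


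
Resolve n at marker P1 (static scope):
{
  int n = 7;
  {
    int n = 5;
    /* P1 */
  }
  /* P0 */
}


n declared in the same block as P1
n = 5


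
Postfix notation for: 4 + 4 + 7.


Left to right (same or higher precedence on left)
Postfix: 4 4 + 7 +


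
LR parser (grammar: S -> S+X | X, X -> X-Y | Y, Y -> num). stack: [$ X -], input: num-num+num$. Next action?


no handle; shift 'num'
Action: shift


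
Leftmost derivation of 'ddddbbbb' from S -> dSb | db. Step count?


Derivation: S => dSb => ddSbb => dddSbbb => ddddbbbb
Steps: 4


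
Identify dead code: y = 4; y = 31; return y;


first assignment to y is overwritten before any read
Dead: 'y = 4'


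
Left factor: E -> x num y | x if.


Common prefix: 'x'
Factored: E -> x E', E' -> num y | if


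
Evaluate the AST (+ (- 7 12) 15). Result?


Evaluate inner: (- 7 12) = -5
Evaluate root: (+ -5 15) = 10
Result: 10


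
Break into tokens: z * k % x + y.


Scan left to right, longest-match per lexeme
Tokens: ID(z), OP(*), ID(k), OP(%), ID(x), OP(+), ID(y)


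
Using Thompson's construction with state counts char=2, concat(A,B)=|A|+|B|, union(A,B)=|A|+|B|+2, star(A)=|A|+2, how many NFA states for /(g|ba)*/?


Syntax tree has 3 char leaf(s), 1 union(s), 1 star(s)
chars contribute 3×2 = 6; each union adds +2; each star adds +2
Total: 6 + 2 + 2 = 10 states


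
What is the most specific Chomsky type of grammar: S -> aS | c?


Right-linear: every RHS is a terminal or a terminal followed by one nonterminal
Classification: Type 3 (Regular)


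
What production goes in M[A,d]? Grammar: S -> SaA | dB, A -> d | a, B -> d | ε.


For [A, d]: 'd' ∈ FIRST(d)
Entry: A -> d


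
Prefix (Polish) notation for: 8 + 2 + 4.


left-to-right (same/higher precedence on left): tree is (+ (+ 8 2) 4)
Prefix: + + 8 2 4


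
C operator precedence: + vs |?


'+' is additive (level 9); '|' is bitwise OR (level 3)
Higher level binds tighter
'+' has higher precedence than '|'


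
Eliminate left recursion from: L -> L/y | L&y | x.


Left-recursive alternatives: L/y, L&y; non-recursive: x
Introduce L': L -> xL', L' -> /yL' | &yL' | ε


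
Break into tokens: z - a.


Scan left to right, longest-match per lexeme
Tokens: ID(z), OP(-), ID(a)


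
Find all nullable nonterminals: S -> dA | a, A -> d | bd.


A nonterminal is nullable iff some alternative derives ε (directly, or every symbol in it is nullable)
Nullable: {}


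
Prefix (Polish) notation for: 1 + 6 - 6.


left-to-right (same/higher precedence on left): tree is (- (+ 1 6) 6)
Prefix: - + 1 6 6


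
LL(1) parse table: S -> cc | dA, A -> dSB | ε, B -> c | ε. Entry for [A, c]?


For [A, c]: ε is nullable and 'c' ∈ FOLLOW(A)
Entry: A -> ε


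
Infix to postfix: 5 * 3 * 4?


Left to right (same or higher precedence on left)
Postfix: 5 3 * 4 *


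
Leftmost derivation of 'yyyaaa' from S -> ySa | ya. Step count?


Derivation: S => ySa => yySaa => yyyaaa
Steps: 3


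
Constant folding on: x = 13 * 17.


13 * 17 = 221 at compile time
Optimized: x = 221


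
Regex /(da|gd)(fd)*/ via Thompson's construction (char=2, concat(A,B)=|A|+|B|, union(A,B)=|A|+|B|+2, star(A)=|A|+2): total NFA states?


Syntax tree has 6 char leaf(s), 1 union(s), 1 star(s)
chars contribute 6×2 = 12; each union adds +2; each star adds +2
Total: 12 + 2 + 2 = 16 states


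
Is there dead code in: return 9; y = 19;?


statement follows a return and is unreachable
Dead: 'y = 19'


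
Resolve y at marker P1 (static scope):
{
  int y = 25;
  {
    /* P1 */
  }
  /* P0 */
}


P1's block does not declare y; resolves to the enclosing declaration at depth 0
y = 25


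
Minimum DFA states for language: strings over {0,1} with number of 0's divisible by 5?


Track (count of 0) mod 5: states 0..4, accept at 0
Minimal DFA: 5 states


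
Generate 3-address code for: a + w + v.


Break into single-operator statements:
t1 = a + w
t2 = t1 + v


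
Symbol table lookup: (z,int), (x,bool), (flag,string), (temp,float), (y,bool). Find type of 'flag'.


Lookup 'flag' → type string


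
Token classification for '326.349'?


Pattern: digits with a decimal point
Type: FLOAT_LITERAL


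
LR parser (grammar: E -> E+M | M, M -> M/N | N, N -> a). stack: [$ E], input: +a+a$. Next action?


shift '+' to continue E -> E+M
Action: shift


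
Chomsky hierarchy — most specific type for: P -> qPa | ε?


Single nonterminal LHS, but q^n a^n is not regular
Classification: Type 2 (Context-Free)


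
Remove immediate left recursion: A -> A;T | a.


Left-recursive alternatives: A;T; non-recursive: a
Introduce A': A -> aA', A' -> ;TA' | ε


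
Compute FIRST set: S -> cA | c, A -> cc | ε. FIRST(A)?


Per alternative of A: FIRST(cc) = {c}; FIRST(ε) = {ε}
FIRST(A) = {c, ε}


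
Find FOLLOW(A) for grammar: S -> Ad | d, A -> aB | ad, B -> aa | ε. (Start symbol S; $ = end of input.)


$ ∈ FOLLOW(S). For each A -> αBβ: add FIRST(β)\{ε} to FOLLOW(B); if β nullable, add FOLLOW(A).
FOLLOW(A) = {d}


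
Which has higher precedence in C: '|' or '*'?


'*' is multiplicative (level 10); '|' is bitwise OR (level 3)
Higher level binds tighter
'*' has higher precedence than '|'


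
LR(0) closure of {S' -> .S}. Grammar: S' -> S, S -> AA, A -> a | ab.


Start: S' -> .S
For each item with dot before a nonterminal B, add B -> .γ for every B-production
Closure: [S' -> .S, S -> .AA, A -> .a, A -> .ab]


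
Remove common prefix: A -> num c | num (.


Common prefix: 'num'
Factored: A -> num A', A' -> c | (


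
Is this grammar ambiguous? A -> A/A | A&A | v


'v/v&v' has two parse trees (no precedence encoded between / and &)
Ambiguous


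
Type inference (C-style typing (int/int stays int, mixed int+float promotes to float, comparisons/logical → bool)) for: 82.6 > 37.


Operand types: float > int
Rule: comparison yields bool
Result type: bool


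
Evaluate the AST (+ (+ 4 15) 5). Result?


Evaluate inner: (+ 4 15) = 19
Evaluate root: (+ 19 5) = 24
Result: 24


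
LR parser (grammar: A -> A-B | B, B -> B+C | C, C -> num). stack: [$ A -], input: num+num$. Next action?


no handle ('A-' is not any RHS); shift 'num'
Action: shift


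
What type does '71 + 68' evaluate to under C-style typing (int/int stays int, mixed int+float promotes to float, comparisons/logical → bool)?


Operand types: int + int
Rule: mixed int/float promotes to float; int/int stays int
Result type: int


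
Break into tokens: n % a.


Scan left to right, longest-match per lexeme
Tokens: ID(n), OP(%), ID(a)


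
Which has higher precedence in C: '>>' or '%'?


'%' is multiplicative (level 10); '>>' is shift (level 8)
Higher level binds tighter
'%' has higher precedence than '>>'


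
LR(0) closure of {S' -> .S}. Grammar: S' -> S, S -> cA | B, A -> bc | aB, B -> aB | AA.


Start: S' -> .S
For each item with dot before a nonterminal B, add B -> .γ for every B-production
Closure: [S' -> .S, S -> .cA, S -> .B, B -> .aB, B -> .AA, A -> .bc, A -> .aB]


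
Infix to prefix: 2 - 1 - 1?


left-to-right (same/higher precedence on left): tree is (- (- 2 1) 1)
Prefix: - - 2 1 1


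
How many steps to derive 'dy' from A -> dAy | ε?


Derivation: A => dAy => dy
Steps: 2


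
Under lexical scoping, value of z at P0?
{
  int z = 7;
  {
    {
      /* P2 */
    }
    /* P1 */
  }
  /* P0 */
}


z declared in the same block as P0
z = 7


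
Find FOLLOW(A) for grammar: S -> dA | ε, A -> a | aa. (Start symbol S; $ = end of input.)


$ ∈ FOLLOW(S). For each A -> αBβ: add FIRST(β)\{ε} to FOLLOW(B); if β nullable, add FOLLOW(A).
FOLLOW(A) = {$}


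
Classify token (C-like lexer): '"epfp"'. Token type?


Pattern: double-quoted sequence
Type: STRING_LITERAL


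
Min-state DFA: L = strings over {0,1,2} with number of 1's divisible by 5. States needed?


Track (count of 1) mod 5: states 0..4, accept at 0
Minimal DFA: 5 states


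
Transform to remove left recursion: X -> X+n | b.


Left-recursive alternatives: X+n; non-recursive: b
Introduce X': X -> bX', X' -> +nX' | ε


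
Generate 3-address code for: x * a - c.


Break into single-operator statements:
t1 = x * a
t2 = t1 - c


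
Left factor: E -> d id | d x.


Common prefix: 'd'
Factored: E -> d E', E' -> id | x


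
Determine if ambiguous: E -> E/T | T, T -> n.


precedence layered via separate nonterminal T: deterministic
Unambiguous


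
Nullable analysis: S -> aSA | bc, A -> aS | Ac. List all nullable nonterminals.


A nonterminal is nullable iff some alternative derives ε (directly, or every symbol in it is nullable)
Nullable: {}


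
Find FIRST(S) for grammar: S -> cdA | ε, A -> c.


Per alternative of S: FIRST(cdA) = {c}; FIRST(ε) = {ε}
FIRST(S) = {c, ε}


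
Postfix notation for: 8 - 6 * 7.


* has higher precedence, evaluate 6*7 first
Postfix: 8 6 7 * -


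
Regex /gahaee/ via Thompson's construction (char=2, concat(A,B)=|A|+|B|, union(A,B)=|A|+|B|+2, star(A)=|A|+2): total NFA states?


Syntax tree has 6 char leaf(s), 0 union(s), 0 star(s)
chars contribute 6×2 = 12; each union adds +2; each star adds +2
Total: 12 + 0 + 0 = 12 states


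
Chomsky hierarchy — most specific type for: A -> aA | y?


Right-linear: every RHS is a terminal or a terminal followed by one nonterminal
Classification: Type 3 (Regular)


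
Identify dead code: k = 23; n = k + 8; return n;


k is read by n's definition; n is returned
No dead code


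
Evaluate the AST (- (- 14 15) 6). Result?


Evaluate inner: (- 14 15) = -1
Evaluate root: (- -1 6) = -7
Result: -7


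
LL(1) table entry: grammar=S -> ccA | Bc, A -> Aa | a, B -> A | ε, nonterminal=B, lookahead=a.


For [B, a]: 'a' ∈ FIRST(A)
Entry: B -> A


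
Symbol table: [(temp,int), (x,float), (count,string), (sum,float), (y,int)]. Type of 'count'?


Lookup 'count' → type string


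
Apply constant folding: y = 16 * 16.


16 * 16 = 256 at compile time
Optimized: y = 256


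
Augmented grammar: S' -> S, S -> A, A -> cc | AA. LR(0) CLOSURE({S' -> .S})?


Start: S' -> .S
For each item with dot before a nonterminal B, add B -> .γ for every B-production
Closure: [S' -> .S, S -> .A, A -> .cc, A -> .AA]


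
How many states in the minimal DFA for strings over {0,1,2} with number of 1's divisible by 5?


Track (count of 1) mod 5: states 0..4, accept at 0
Minimal DFA: 5 states


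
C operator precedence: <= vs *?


'*' is multiplicative (level 10); '<=' is relational (level 7)
Higher level binds tighter
'*' has higher precedence than '<='


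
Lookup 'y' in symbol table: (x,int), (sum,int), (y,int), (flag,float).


Lookup 'y' → type int


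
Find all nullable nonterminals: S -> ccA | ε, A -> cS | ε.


A nonterminal is nullable iff some alternative derives ε (directly, or every symbol in it is nullable)
Nullable: {A, S}


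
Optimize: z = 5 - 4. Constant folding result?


5 - 4 = 1 at compile time
Optimized: z = 1


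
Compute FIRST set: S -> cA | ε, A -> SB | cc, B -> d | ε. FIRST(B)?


Per alternative of B: FIRST(d) = {d}; FIRST(ε) = {ε}
FIRST(B) = {d, ε}


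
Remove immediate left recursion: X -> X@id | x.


Left-recursive alternatives: X@id; non-recursive: x
Introduce X': X -> xX', X' -> @idX' | ε


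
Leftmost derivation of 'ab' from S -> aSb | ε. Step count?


Derivation: S => aSb => ab
Steps: 2


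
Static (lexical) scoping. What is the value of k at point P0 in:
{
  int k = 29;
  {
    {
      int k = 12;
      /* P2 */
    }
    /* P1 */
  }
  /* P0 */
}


k declared in the same block as P0
k = 29


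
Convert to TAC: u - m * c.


Break into single-operator statements:
t1 = m * c
t2 = u - t1


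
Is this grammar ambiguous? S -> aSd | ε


balanced a^n…d^n: each string has a unique parse
Unambiguous


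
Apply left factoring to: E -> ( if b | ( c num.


Common prefix: '('
Factored: E -> ( E', E' -> if b | c num


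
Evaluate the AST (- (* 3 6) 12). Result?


Evaluate inner: (* 3 6) = 18
Evaluate root: (- 18 12) = 6
Result: 6


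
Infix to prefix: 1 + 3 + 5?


left-to-right (same/higher precedence on left): tree is (+ (+ 1 3) 5)
Prefix: + + 1 3 5


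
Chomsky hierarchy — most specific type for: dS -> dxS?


LHS has context (more than one symbol) and |LHS| ≤ |RHS|
Classification: Type 1 (Context-Sensitive)


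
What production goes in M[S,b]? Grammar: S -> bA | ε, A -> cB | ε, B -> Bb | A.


For [S, b]: 'b' ∈ FIRST(bA)
Entry: S -> bA


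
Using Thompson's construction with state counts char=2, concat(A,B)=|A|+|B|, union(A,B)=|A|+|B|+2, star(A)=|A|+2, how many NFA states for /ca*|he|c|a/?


Syntax tree has 6 char leaf(s), 3 union(s), 1 star(s)
chars contribute 6×2 = 12; each union adds +2; each star adds +2
Total: 12 + 6 + 2 = 20 states


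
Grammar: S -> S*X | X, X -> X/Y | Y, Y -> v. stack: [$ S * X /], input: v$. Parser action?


no handle; shift 'v'
Action: shift


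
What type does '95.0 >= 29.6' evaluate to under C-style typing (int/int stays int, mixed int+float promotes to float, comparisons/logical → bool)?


Operand types: float >= float
Rule: comparison yields bool
Result type: bool


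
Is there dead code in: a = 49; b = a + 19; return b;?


a is read by b's definition; b is returned
No dead code


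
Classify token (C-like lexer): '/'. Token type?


Pattern: operator symbol
Type: OPERATOR


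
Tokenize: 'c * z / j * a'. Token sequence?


Scan left to right, longest-match per lexeme
Tokens: ID(c), OP(*), ID(z), OP(/), ID(j), OP(*), ID(a)


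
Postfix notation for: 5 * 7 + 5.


Left to right (same or higher precedence on left)
Postfix: 5 7 * 5 +


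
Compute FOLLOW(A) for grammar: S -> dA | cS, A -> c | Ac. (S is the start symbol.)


$ ∈ FOLLOW(S). For each A -> αBβ: add FIRST(β)\{ε} to FOLLOW(B); if β nullable, add FOLLOW(A).
FOLLOW(A) = {$, c}


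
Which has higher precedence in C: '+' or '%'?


'%' is multiplicative (level 10); '+' is additive (level 9)
Higher level binds tighter
'%' has higher precedence than '+'


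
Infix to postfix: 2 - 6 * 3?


* has higher precedence, evaluate 6*3 first
Postfix: 2 6 3 * -


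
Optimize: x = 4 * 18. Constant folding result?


4 * 18 = 72 at compile time
Optimized: x = 72


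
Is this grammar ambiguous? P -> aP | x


right-linear, alternatives start with distinct terminals 'a' vs 'x': unique leftmost derivation
Unambiguous


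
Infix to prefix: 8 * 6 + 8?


left-to-right (same/higher precedence on left): tree is (+ (* 8 6) 8)
Prefix: + * 8 6 8


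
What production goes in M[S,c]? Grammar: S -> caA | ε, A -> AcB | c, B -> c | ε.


For [S, c]: 'c' ∈ FIRST(caA)
Entry: S -> caA


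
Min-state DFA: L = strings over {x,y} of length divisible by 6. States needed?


Track length mod 6: states 0..5, accept at 0
Minimal DFA: 6 states


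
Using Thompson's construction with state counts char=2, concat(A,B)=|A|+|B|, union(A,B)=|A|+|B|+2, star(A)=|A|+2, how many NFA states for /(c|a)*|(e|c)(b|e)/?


Syntax tree has 6 char leaf(s), 4 union(s), 1 star(s)
chars contribute 6×2 = 12; each union adds +2; each star adds +2
Total: 12 + 8 + 2 = 22 states


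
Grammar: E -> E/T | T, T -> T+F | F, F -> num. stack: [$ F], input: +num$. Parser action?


'F' (not preceded by T+) is the handle for T -> F
Action: reduce (T -> F)


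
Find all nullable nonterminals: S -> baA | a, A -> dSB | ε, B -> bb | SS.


A nonterminal is nullable iff some alternative derives ε (directly, or every symbol in it is nullable)
Nullable: {A}


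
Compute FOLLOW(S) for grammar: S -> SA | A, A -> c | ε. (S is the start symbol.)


$ ∈ FOLLOW(S). For each A -> αBβ: add FIRST(β)\{ε} to FOLLOW(B); if β nullable, add FOLLOW(A).
FOLLOW(S) = {$, c}


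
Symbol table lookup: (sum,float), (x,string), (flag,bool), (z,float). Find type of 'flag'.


Lookup 'flag' → type bool


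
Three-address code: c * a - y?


Break into single-operator statements:
t1 = c * a
t2 = t1 - y


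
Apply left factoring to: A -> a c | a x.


Common prefix: 'a'
Factored: A -> a A', A' -> c | x


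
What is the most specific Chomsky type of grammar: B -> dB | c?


Right-linear: every RHS is a terminal or a terminal followed by one nonterminal
Classification: Type 3 (Regular)


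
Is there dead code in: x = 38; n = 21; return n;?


x is assigned but never read
Dead: 'x = 38'


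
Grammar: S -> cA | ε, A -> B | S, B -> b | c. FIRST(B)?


Per alternative of B: FIRST(b) = {b}; FIRST(c) = {c}
FIRST(B) = {b, c}


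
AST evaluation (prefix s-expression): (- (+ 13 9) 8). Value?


Evaluate inner: (+ 13 9) = 22
Evaluate root: (- 22 8) = 14
Result: 14


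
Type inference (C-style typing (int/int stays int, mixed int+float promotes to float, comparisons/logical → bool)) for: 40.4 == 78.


Operand types: float == int
Rule: comparison yields bool
Result type: bool


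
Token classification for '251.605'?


Pattern: digits with a decimal point
Type: FLOAT_LITERAL


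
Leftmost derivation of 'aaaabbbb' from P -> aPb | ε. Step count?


Derivation: P => aPb => aaPbb => aaaPbbb => aaaaPbbbb => aaaabbbb
Steps: 5


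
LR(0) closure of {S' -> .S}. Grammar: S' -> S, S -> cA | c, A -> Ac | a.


Start: S' -> .S
For each item with dot before a nonterminal B, add B -> .γ for every B-production
Closure: [S' -> .S, S -> .cA, S -> .c]


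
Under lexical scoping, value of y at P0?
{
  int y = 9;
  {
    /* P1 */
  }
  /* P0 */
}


y declared in the same block as P0
y = 9


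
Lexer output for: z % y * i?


Scan left to right, longest-match per lexeme
Tokens: ID(z), OP(%), ID(y), OP(*), ID(i)


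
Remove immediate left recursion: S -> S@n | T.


Left-recursive alternatives: S@n; non-recursive: T
Introduce S': S -> TS', S' -> @nS' | ε


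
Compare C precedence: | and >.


'>' is relational (level 7); '|' is bitwise OR (level 3)
Higher level binds tighter
'>' has higher precedence than '|'


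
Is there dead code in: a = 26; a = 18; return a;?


first assignment to a is overwritten before any read
Dead: 'a = 26'


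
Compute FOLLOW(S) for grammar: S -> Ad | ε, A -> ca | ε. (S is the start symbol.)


$ ∈ FOLLOW(S). For each A -> αBβ: add FIRST(β)\{ε} to FOLLOW(B); if β nullable, add FOLLOW(A).
FOLLOW(S) = {$}


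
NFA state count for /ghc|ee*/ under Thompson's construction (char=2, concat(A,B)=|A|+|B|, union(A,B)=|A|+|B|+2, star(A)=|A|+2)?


Syntax tree has 5 char leaf(s), 1 union(s), 1 star(s)
chars contribute 5×2 = 10; each union adds +2; each star adds +2
Total: 10 + 2 + 2 = 14 states


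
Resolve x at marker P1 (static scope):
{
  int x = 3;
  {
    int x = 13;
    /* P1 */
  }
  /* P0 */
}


x declared in the same block as P1
x = 13


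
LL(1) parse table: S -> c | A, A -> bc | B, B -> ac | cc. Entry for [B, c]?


For [B, c]: 'c' ∈ FIRST(cc)
Entry: B -> cc


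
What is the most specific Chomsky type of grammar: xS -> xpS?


LHS has context (more than one symbol) and |LHS| ≤ |RHS|
Classification: Type 1 (Context-Sensitive)


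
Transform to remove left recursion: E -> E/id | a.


Left-recursive alternatives: E/id; non-recursive: a
Introduce E': E -> aE', E' -> /idE' | ε


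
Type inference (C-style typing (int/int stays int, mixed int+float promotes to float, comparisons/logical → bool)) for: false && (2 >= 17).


Operand types: bool && bool
Rule: logical operators take bool operands and yield bool
Result type: bool


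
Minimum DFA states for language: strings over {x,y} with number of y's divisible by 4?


Track (count of y) mod 4: states 0..3, accept at 0
Minimal DFA: 4 states


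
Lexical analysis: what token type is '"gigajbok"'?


Pattern: double-quoted sequence
Type: STRING_LITERAL


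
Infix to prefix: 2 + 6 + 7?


left-to-right (same/higher precedence on left): tree is (+ (+ 2 6) 7)
Prefix: + + 2 6 7


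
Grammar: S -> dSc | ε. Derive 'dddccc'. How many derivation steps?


Derivation: S => dSc => ddScc => dddSccc => dddccc
Steps: 4


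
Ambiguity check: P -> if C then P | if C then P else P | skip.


dangling else: 'if C then if C then skip else skip' parses two ways
Ambiguous


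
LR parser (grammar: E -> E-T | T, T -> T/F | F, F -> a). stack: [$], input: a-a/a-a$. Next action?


no handle on stack; shift 'a'
Action: shift


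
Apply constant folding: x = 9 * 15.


9 * 15 = 135 at compile time
Optimized: x = 135


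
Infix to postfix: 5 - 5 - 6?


Left to right (same or higher precedence on left)
Postfix: 5 5 - 6 -


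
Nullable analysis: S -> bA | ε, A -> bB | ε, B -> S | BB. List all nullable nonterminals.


A nonterminal is nullable iff some alternative derives ε (directly, or every symbol in it is nullable)
Nullable: {A, B, S}


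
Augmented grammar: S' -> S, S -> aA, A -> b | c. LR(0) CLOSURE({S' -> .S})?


Start: S' -> .S
For each item with dot before a nonterminal B, add B -> .γ for every B-production
Closure: [S' -> .S, S -> .aA]


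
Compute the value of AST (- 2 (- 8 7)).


Evaluate inner: (- 8 7) = 1
Evaluate root: (- 2 1) = 1
Result: 1


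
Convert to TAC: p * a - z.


Break into single-operator statements:
t1 = p * a
t2 = t1 - z


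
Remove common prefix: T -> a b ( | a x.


Common prefix: 'a'
Factored: T -> a T', T' -> b ( | x


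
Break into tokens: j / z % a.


Scan left to right, longest-match per lexeme
Tokens: ID(j), OP(/), ID(z), OP(%), ID(a)


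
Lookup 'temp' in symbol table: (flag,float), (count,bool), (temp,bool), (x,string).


Lookup 'temp' → type bool


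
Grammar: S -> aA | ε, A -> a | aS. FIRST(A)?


Per alternative of A: FIRST(a) = {a}; FIRST(aS) = {a}
FIRST(A) = {a}


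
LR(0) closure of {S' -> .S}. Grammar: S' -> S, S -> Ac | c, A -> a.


Start: S' -> .S
For each item with dot before a nonterminal B, add B -> .γ for every B-production
Closure: [S' -> .S, S -> .Ac, S -> .c, A -> .a]


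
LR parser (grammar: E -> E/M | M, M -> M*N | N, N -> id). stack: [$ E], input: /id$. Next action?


shift '/' to continue E -> E/M
Action: shift


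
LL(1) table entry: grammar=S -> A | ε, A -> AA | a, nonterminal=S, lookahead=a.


For [S, a]: 'a' ∈ FIRST(A)
Entry: S -> A


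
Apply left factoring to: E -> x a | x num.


Common prefix: 'x'
Factored: E -> x E', E' -> a | num


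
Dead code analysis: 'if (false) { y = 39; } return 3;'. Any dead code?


condition is constant false, so the whole block is unreachable
Dead: 'if (false) { y = 39; }'


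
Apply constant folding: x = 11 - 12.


11 - 12 = -1 at compile time
Optimized: x = -1


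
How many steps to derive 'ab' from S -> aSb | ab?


Derivation: S => ab
Steps: 1


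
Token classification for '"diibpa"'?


Pattern: double-quoted sequence
Type: STRING_LITERAL


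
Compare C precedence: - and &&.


'-' is additive (level 9); '&&' is logical AND (level 2)
Higher level binds tighter
'-' has higher precedence than '&&'


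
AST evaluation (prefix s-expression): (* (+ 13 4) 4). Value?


Evaluate inner: (+ 13 4) = 17
Evaluate root: (* 17 4) = 68
Result: 68


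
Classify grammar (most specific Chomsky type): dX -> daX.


LHS has context (more than one symbol) and |LHS| ≤ |RHS|
Classification: Type 1 (Context-Sensitive)


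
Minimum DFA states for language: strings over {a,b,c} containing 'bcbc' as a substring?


KMP-style automaton: 4 progress states + 1 absorbing accept = 5
Minimal DFA: 5 states


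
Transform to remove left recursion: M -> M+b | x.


Left-recursive alternatives: M+b; non-recursive: x
Introduce M': M -> xM', M' -> +bM' | ε


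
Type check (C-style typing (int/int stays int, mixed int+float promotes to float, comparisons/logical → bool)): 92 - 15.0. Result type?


Operand types: int - float
Rule: mixed int/float promotes to float; int/int stays int
Result type: float


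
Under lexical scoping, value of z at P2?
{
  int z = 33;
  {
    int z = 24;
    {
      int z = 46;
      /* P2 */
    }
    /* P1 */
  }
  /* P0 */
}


z declared in the same block as P2
z = 46


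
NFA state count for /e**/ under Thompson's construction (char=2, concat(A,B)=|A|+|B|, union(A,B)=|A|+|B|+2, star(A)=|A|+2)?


Syntax tree has 1 char leaf(s), 0 union(s), 2 star(s)
chars contribute 1×2 = 2; each union adds +2; each star adds +2
Total: 2 + 0 + 4 = 6 states


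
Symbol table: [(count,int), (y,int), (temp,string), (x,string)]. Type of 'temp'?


Lookup 'temp' → type string


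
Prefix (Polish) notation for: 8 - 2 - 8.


left-to-right (same/higher precedence on left): tree is (- (- 8 2) 8)
Prefix: - - 8 2 8


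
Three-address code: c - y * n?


Break into single-operator statements:
t1 = y * n
t2 = c - t1


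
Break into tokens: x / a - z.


Scan left to right, longest-match per lexeme
Tokens: ID(x), OP(/), ID(a), OP(-), ID(z)


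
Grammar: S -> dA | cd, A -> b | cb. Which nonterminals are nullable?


A nonterminal is nullable iff some alternative derives ε (directly, or every symbol in it is nullable)
Nullable: {}


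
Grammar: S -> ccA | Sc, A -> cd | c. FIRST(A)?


Per alternative of A: FIRST(cd) = {c}; FIRST(c) = {c}
FIRST(A) = {c}


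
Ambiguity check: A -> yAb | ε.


balanced y^n…b^n: each string has a unique parse
Unambiguous


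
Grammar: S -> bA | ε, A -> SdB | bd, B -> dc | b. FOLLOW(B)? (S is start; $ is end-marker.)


$ ∈ FOLLOW(S). For each A -> αBβ: add FIRST(β)\{ε} to FOLLOW(B); if β nullable, add FOLLOW(A).
FOLLOW(B) = {$, d}


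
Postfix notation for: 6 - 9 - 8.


Left to right (same or higher precedence on left)
Postfix: 6 9 - 8 -


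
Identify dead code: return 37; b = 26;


statement follows a return and is unreachable
Dead: 'b = 26'


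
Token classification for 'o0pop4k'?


Pattern: letter/underscore followed by alphanumerics, not a keyword
Type: IDENTIFIER


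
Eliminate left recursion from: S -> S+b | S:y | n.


Left-recursive alternatives: S+b, S:y; non-recursive: n
Introduce S': S -> nS', S' -> +bS' | :yS' | ε


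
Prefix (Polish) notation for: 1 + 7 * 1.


'*' binds tighter: tree is (+ 1 (* 7 1))
Prefix: + 1 * 7 1


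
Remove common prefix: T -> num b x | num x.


Common prefix: 'num'
Factored: T -> num T', T' -> b x | x


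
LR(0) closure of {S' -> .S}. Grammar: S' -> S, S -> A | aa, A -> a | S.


Start: S' -> .S
For each item with dot before a nonterminal B, add B -> .γ for every B-production
Closure: [S' -> .S, S -> .A, S -> .aa, A -> .a, A -> .S]


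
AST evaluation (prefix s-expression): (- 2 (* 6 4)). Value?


Evaluate inner: (* 6 4) = 24
Evaluate root: (- 2 24) = -22
Result: -22


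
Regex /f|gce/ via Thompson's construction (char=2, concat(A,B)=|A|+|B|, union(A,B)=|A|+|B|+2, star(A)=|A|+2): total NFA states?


Syntax tree has 4 char leaf(s), 1 union(s), 0 star(s)
chars contribute 4×2 = 8; each union adds +2; each star adds +2
Total: 8 + 2 + 0 = 10 states


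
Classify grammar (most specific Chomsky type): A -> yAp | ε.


Single nonterminal LHS, but y^n p^n is not regular
Classification: Type 2 (Context-Free)


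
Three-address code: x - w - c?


Break into single-operator statements:
t1 = x - w
t2 = t1 - c


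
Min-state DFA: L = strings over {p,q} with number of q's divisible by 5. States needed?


Track (count of q) mod 5: states 0..4, accept at 0
Minimal DFA: 5 states


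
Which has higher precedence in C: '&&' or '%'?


'%' is multiplicative (level 10); '&&' is logical AND (level 2)
Higher level binds tighter
'%' has higher precedence than '&&'


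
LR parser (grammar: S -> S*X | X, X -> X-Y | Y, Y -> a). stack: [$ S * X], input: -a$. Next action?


'-' can extend X; shift to build X -> X-Y
Action: shift


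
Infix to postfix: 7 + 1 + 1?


Left to right (same or higher precedence on left)
Postfix: 7 1 + 1 +


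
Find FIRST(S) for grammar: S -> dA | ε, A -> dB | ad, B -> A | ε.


Per alternative of S: FIRST(dA) = {d}; FIRST(ε) = {ε}
FIRST(S) = {d, ε}


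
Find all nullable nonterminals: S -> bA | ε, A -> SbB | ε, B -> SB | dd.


A nonterminal is nullable iff some alternative derives ε (directly, or every symbol in it is nullable)
Nullable: {A, S}


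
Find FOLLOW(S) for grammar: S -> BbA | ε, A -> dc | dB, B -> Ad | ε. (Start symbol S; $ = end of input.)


$ ∈ FOLLOW(S). For each A -> αBβ: add FIRST(β)\{ε} to FOLLOW(B); if β nullable, add FOLLOW(A).
FOLLOW(S) = {$}


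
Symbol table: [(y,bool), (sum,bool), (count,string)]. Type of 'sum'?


Lookup 'sum' → type bool


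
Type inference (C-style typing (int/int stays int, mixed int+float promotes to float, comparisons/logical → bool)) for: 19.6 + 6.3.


Operand types: float + float
Rule: mixed int/float promotes to float; int/int stays int
Result type: float


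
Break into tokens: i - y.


Scan left to right, longest-match per lexeme
Tokens: ID(i), OP(-), ID(y)


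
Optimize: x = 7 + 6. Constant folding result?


7 + 6 = 13 at compile time
Optimized: x = 13


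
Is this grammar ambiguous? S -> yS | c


right-linear, alternatives start with distinct terminals 'y' vs 'c': unique leftmost derivation
Unambiguous


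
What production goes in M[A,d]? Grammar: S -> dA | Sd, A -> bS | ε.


For [A, d]: ε is nullable and 'd' ∈ FOLLOW(A)
Entry: A -> ε


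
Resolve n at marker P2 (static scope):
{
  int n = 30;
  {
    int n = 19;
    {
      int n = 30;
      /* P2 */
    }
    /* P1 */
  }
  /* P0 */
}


n declared in the same block as P2
n = 30


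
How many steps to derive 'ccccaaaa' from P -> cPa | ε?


Derivation: P => cPa => ccPaa => cccPaaa => ccccPaaaa => ccccaaaa
Steps: 5


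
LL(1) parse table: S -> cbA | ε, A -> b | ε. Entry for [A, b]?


For [A, b]: 'b' ∈ FIRST(b)
Entry: A -> b


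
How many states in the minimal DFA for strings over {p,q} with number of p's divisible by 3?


Track (count of p) mod 3: states 0..2, accept at 0
Minimal DFA: 3 states


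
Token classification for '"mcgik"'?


Pattern: double-quoted sequence
Type: STRING_LITERAL


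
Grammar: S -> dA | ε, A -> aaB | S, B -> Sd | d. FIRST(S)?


Per alternative of S: FIRST(dA) = {d}; FIRST(ε) = {ε}
FIRST(S) = {d, ε}


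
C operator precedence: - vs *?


'*' is multiplicative (level 10); '-' is additive (level 9)
Higher level binds tighter
'*' has higher precedence than '-'


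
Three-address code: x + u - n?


Break into single-operator statements:
t1 = x + u
t2 = t1 - n


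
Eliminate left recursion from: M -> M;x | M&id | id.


Left-recursive alternatives: M;x, M&id; non-recursive: id
Introduce M': M -> idM', M' -> ;xM' | &idM' | ε
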